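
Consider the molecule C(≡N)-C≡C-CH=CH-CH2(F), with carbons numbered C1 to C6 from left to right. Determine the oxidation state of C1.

+3

Each bond to a more electronegative atom (O, N, halogen) counts +1, each bond to a less electronegative atom (H, metal, B, Si) counts −1, and each C–C bond counts 0.
C1 has one bond to C (0), a triple bond to N (3×+1 = +3).
Oxidation state = 0 + 3 = +3.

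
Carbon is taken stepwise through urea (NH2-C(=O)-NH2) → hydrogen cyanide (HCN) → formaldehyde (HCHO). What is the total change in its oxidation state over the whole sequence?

Carbon oxidation states along the series — urea: +4, hydrogen cyanide: +2, formaldehyde: 0.
Net change = 0 − (+4) = -4.

-4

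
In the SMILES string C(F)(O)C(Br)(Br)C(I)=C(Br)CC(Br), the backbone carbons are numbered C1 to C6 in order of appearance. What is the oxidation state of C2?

Assign +1 per bond to O/N/halogen, −1 per bond to H or an electropositive element, and 0 per bond to carbon.
C2 has one bond to C (0), one bond to C (0), one bond to Br (+1), one bond to Br (+1).
Oxidation state = 0 + 0 + 1 + 1 = +2.

+2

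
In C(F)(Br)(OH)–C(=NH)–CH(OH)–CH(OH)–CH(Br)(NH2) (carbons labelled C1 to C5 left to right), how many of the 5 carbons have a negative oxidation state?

Assign +1 per bond to O/N/halogen, −1 per bond to H or an electropositive element, and 0 per bond to carbon. Tallying each carbon:
C1: 1C, 1O, 1F, 1Br → 0 + 1 + 1 + 1 = +3
C2: 2C, 2N → 0 + 2 = +2
C3: 2C, 1H, 1O → 0 − 1 + 1 = 0
C4: 2C, 1H, 1O → 0 − 1 + 1 = 0
C5: 1C, 1H, 1N, 1Br → 0 − 1 + 1 + 1 = +1
0 carbons meet the condition.

0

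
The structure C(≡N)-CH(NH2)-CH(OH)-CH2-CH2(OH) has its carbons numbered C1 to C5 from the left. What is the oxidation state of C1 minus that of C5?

+4

C1: 1C, 3N → 0 + 3 = +3
C5: 1C, 2H, 1O → 0 − 2 + 1 = -1
Difference: +3 − (-1) = +4.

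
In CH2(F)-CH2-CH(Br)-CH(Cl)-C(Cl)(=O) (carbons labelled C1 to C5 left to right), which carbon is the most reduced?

Tallying each carbon's bonds:
C1: 1C, 2H, 1F → 0 − 2 + 1 = -1
C2: 2C, 2H → 0 − 2 = -2
C3: 2C, 1H, 1Br → 0 − 1 + 1 = 0
C4: 2C, 1H, 1Cl → 0 − 1 + 1 = 0
C5: 1C, 2O, 1Cl → 0 + 2 + 1 = +3
The most reduced carbon is C2 at -2.

C2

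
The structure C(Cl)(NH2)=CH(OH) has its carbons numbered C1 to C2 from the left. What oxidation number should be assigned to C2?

Count +1 for every bond to an atom more electronegative than carbon and −1 for every bond to one less electronegative; C–C bonds are 0.
C2 has a double bond to C (2×0 = 0), one bond to O (+1), one bond to H (-1).
Oxidation state = 0 + 1 − 1 = 0.

0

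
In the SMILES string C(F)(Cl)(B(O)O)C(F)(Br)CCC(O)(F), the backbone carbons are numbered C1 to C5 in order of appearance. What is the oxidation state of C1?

Count +1 for every bond to an atom more electronegative than carbon and −1 for every bond to one less electronegative; C–C bonds are 0.
C1 has one bond to C (0), one bond to F (+1), one bond to Cl (+1), one bond to B (-1).
Oxidation state = 0 + 1 + 1 − 1 = +1.

+1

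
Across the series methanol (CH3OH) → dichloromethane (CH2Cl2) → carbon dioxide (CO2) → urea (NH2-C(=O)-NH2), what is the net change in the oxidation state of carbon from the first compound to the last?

Carbon oxidation states along the series — methanol: -2, dichloromethane: 0, carbon dioxide: +4, urea: +4.
Net change = +4 − (-2) = +6.

+6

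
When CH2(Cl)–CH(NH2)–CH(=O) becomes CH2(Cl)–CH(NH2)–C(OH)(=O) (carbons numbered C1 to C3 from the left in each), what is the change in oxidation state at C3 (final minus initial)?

+2

Before: C3 has 1 bond to C, 1 bond to H, 2 bonds to O → oxidation state +1.
After: C3 has 1 bond to C, 3 bonds to O → oxidation state +3.
Δ = +3 − (+1) = +2, so this is an oxidation at C3.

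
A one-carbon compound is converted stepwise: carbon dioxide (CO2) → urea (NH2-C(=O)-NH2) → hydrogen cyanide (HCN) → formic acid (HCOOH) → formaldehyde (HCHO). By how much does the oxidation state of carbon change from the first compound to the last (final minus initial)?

Carbon oxidation states along the series — carbon dioxide: +4, urea: +4, hydrogen cyanide: +2, formic acid: +2, formaldehyde: 0.
Net change = 0 − (+4) = -4.

-4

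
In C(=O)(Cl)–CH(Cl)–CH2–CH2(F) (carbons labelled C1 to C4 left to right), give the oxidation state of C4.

C4 has one bond to C (0), one bond to F (+1), one bond to H (-1), one bond to H (-1).
Oxidation state = 0 + 1 − 1 − 1 = -1.

-1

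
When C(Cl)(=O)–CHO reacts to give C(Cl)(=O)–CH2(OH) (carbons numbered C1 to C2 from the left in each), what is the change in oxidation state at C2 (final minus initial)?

Before: C2 has 1 bond to C, 1 bond to H, 2 bonds to O → oxidation state +1.
After: C2 has 1 bond to C, 2 bonds to H, 1 bond to O → oxidation state -1.
Δ = -1 − (+1) = -2, so this is a reduction at C2.

-2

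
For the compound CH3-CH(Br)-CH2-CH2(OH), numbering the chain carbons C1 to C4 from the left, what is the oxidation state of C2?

C2 has one bond to C (0), one bond to C (0), one bond to H (-1), one bond to Br (+1).
Oxidation state = 0 + 0 − 1 + 1 = 0.

0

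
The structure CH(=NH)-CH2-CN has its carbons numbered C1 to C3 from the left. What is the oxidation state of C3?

+3

Bonds to more-electronegative neighbours contribute +1 each, bonds to H or metals contribute −1 each, and C–C bonds contribute 0.
C3 has one bond to C (0), a triple bond to N (3×+1 = +3).
Oxidation state = 0 + 3 = +3.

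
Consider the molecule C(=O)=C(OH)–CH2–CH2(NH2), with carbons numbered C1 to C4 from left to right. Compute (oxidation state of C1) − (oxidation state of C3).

+4

C1: 2C, 2O → 0 + 2 = +2
C3: 2C, 2H → 0 − 2 = -2
Difference: +2 − (-2) = +4.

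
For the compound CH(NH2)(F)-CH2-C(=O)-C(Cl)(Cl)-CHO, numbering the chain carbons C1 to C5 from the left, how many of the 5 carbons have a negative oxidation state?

1

Tallying each carbon's bonds:
C1: 1C, 1H, 1N, 1F → 0 − 1 + 1 + 1 = +1
C2: 2C, 2H → 0 − 2 = -2
C3: 2C, 2O → 0 + 2 = +2
C4: 2C, 2Cl → 0 + 2 = +2
C5: 1C, 1H, 2O → 0 − 1 + 2 = +1
1 carbon (C2) meets the condition.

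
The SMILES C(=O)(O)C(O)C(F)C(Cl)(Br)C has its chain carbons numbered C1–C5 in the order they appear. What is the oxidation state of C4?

Bonds to more-electronegative neighbours contribute +1 each, bonds to H or metals contribute −1 each, and C–C bonds contribute 0.
C4 has one bond to C (0), one bond to C (0), one bond to Cl (+1), one bond to Br (+1).
Oxidation state = 0 + 0 + 1 + 1 = +2.

+2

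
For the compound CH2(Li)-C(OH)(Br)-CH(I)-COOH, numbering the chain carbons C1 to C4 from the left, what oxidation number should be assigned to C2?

+2

C2 has one bond to C (0), one bond to C (0), one bond to O (+1), one bond to Br (+1).
Oxidation state = 0 + 0 + 1 + 1 = +2.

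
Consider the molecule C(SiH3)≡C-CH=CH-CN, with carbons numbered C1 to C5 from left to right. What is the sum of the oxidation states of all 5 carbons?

0

Each bond to a more electronegative atom (O, N, halogen) counts +1, each bond to a less electronegative atom (H, metal, B, Si) counts −1, and each C–C bond counts 0. Tallying each carbon:
C1: 3C, 1Si → 0 − 1 = -1
C2: 4C → 0 = 0
C3: 3C, 1H → 0 − 1 = -1
C4: 3C, 1H → 0 − 1 = -1
C5: 1C, 3N → 0 + 3 = +3
Sum = -1 + 0 − 1 − 1 + 3 = 0.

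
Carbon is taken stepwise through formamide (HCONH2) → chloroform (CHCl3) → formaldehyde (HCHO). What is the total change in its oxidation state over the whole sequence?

-2

Carbon oxidation states along the series — formamide: +2, chloroform: +2, formaldehyde: 0.
Net change = 0 − (+2) = -2.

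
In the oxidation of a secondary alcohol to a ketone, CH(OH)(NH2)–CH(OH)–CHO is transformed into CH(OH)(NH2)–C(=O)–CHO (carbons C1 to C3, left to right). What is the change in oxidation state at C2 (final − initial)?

+2

Before: C2 has 2 bonds to C, 1 bond to H, 1 bond to O → oxidation state 0.
After: C2 has 2 bonds to C, 2 bonds to O → oxidation state +2.
Δ = +2 − (0) = +2, so this is an oxidation at C2.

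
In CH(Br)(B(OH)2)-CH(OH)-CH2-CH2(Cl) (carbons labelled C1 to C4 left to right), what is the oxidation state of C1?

-1

C1 has one bond to C (0), one bond to H (-1), one bond to Br (+1), one bond to B (-1).
Oxidation state = 0 − 1 + 1 − 1 = -1.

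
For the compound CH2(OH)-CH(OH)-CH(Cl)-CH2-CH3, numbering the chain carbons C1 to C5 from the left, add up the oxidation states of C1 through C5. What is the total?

Count +1 for every bond to an atom more electronegative than carbon and −1 for every bond to one less electronegative; C–C bonds are 0. Tallying each carbon:
C1: 1C, 2H, 1O → 0 − 2 + 1 = -1
C2: 2C, 1H, 1O → 0 − 1 + 1 = 0
C3: 2C, 1H, 1Cl → 0 − 1 + 1 = 0
C4: 2C, 2H → 0 − 2 = -2
C5: 1C, 3H → 0 − 3 = -3
Sum = -1 + 0 + 0 − 2 − 3 = -6.

-6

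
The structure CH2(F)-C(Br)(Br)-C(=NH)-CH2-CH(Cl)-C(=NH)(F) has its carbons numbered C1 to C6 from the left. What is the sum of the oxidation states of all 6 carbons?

+4

Tallying each carbon's bonds:
C1: 1C, 2H, 1F → 0 − 2 + 1 = -1
C2: 2C, 2Br → 0 + 2 = +2
C3: 2C, 2N → 0 + 2 = +2
C4: 2C, 2H → 0 − 2 = -2
C5: 2C, 1H, 1Cl → 0 − 1 + 1 = 0
C6: 1C, 2N, 1F → 0 + 2 + 1 = +3
Sum = -1 + 2 + 2 − 2 + 0 + 3 = +4.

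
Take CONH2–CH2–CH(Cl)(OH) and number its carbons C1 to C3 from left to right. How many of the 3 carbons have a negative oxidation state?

1

Each bond to a more electronegative atom (O, N, halogen) counts +1, each bond to a less electronegative atom (H, metal, B, Si) counts −1, and each C–C bond counts 0. Tallying each carbon:
C1: 1C, 2O, 1N → 0 + 2 + 1 = +3
C2: 2C, 2H → 0 − 2 = -2
C3: 1C, 1H, 1O, 1Cl → 0 − 1 + 1 + 1 = +1
1 carbon (C2) meets the condition.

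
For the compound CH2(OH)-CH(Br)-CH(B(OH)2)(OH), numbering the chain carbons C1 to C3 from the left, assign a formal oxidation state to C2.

Each bond to a more electronegative atom (O, N, halogen) counts +1, each bond to a less electronegative atom (H, metal, B, Si) counts −1, and each C–C bond counts 0.
C2 has one bond to C (0), one bond to C (0), one bond to Br (+1), one bond to H (-1).
Oxidation state = 0 + 0 + 1 − 1 = 0.

0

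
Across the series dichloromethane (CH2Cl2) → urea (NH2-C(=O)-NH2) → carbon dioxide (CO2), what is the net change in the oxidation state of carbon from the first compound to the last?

Carbon oxidation states along the series — dichloromethane: 0, urea: +4, carbon dioxide: +4.
Net change = +4 − (0) = +4.

+4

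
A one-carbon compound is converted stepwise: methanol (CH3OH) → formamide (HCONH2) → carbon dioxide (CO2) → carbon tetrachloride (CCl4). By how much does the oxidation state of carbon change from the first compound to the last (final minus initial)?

+6

Carbon oxidation states along the series — methanol: -2, formamide: +2, carbon dioxide: +4, carbon tetrachloride: +4.
Net change = +4 − (-2) = +6.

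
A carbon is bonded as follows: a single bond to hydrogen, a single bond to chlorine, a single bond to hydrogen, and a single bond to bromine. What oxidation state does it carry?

The carbon has one bond to Br (+1), one bond to H (-1), one bond to Cl (+1), one bond to H (-1).
Oxidation state = +1 − 1 + 1 − 1 = 0.

0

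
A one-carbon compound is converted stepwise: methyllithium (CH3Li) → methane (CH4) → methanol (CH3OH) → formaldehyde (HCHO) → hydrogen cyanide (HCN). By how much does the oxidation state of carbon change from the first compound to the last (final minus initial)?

+6

Carbon oxidation states along the series — methyllithium: -4, methane: -4, methanol: -2, formaldehyde: 0, hydrogen cyanide: +2.
Net change = +2 − (-4) = +6.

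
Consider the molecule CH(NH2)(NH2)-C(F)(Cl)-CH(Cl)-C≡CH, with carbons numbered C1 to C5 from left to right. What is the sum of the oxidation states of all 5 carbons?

Bonds to more-electronegative neighbours contribute +1 each, bonds to H or metals contribute −1 each, and C–C bonds contribute 0. Tallying each carbon:
C1: 1C, 1H, 2N → 0 − 1 + 2 = +1
C2: 2C, 1F, 1Cl → 0 + 1 + 1 = +2
C3: 2C, 1H, 1Cl → 0 − 1 + 1 = 0
C4: 4C → 0 = 0
C5: 3C, 1H → 0 − 1 = -1
Sum = +1 + 2 + 0 + 0 − 1 = +2.

+2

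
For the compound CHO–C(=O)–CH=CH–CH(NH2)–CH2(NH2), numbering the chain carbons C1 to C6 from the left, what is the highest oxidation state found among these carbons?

Count +1 for every bond to an atom more electronegative than carbon and −1 for every bond to one less electronegative; C–C bonds are 0. Tallying each carbon:
C1: 1C, 1H, 2O → 0 − 1 + 2 = +1
C2: 2C, 2O → 0 + 2 = +2
C3: 3C, 1H → 0 − 1 = -1
C4: 3C, 1H → 0 − 1 = -1
C5: 2C, 1H, 1N → 0 − 1 + 1 = 0
C6: 1C, 2H, 1N → 0 − 2 + 1 = -1
The highest value is +2.

+2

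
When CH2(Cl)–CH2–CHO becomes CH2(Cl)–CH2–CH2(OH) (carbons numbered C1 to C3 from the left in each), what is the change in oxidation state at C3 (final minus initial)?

-2

Before: C3 has 1 bond to C, 1 bond to H, 2 bonds to O → oxidation state +1.
After: C3 has 1 bond to C, 2 bonds to H, 1 bond to O → oxidation state -1.
Δ = -1 − (+1) = -2, so this is a reduction at C3.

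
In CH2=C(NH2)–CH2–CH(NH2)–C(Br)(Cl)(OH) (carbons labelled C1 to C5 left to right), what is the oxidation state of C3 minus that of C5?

-5

C3: 2C, 2H → 0 − 2 = -2
C5: 1C, 1O, 1Cl, 1Br → 0 + 1 + 1 + 1 = +3
Difference: -2 − (+3) = -5.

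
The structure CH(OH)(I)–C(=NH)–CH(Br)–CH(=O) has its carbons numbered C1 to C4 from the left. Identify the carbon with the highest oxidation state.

C2

Tallying each carbon's bonds:
C1: 1C, 1H, 1O, 1I → 0 − 1 + 1 + 1 = +1
C2: 2C, 2N → 0 + 2 = +2
C3: 2C, 1H, 1Br → 0 − 1 + 1 = 0
C4: 1C, 1H, 2O → 0 − 1 + 2 = +1
The most oxidised carbon is C2 at +2.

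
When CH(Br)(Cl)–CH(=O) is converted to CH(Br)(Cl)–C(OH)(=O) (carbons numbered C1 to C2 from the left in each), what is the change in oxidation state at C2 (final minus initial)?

Before: C2 has 1 bond to C, 1 bond to H, 2 bonds to O → oxidation state +1.
After: C2 has 1 bond to C, 3 bonds to O → oxidation state +3.
Δ = +3 − (+1) = +2, so this is an oxidation at C2.

+2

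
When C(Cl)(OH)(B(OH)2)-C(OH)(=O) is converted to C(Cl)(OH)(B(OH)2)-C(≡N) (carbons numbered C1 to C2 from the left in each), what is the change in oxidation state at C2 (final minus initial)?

0

Before: C2 has 1 bond to C, 3 bonds to O → oxidation state +3.
After: C2 has 1 bond to C, 3 bonds to N → oxidation state +3.
Δ = +3 − (+3) = 0, so no net redox change at C2.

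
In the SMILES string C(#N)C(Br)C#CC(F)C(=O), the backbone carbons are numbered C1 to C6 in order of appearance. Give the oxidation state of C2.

Assign +1 per bond to O/N/halogen, −1 per bond to H or an electropositive element, and 0 per bond to carbon.
C2 has one bond to C (0), one bond to C (0), one bond to Br (+1), one bond to H (-1).
Oxidation state = 0 + 0 + 1 − 1 = 0.

0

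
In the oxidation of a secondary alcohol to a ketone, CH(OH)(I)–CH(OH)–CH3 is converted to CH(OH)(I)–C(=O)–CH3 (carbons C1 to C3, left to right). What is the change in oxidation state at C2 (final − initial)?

Before: C2 has 2 bonds to C, 1 bond to H, 1 bond to O → oxidation state 0.
After: C2 has 2 bonds to C, 2 bonds to O → oxidation state +2.
Δ = +2 − (0) = +2, so this is an oxidation at C2.

+2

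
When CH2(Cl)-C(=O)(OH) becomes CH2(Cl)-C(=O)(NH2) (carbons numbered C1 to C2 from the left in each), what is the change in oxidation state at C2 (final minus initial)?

0

Before: C2 has 1 bond to C, 3 bonds to O → oxidation state +3.
After: C2 has 1 bond to C, 2 bonds to O, 1 bond to N → oxidation state +3.
Δ = +3 − (+3) = 0, so no net redox change at C2.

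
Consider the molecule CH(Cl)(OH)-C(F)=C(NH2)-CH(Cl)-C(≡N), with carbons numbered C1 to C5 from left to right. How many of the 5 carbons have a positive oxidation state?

Tallying each carbon's bonds:
C1: 1C, 1H, 1O, 1Cl → 0 − 1 + 1 + 1 = +1
C2: 3C, 1F → 0 + 1 = +1
C3: 3C, 1N → 0 + 1 = +1
C4: 2C, 1H, 1Cl → 0 − 1 + 1 = 0
C5: 1C, 3N → 0 + 3 = +3
4 carbons (C1, C2, C3, C5) meet the condition.

4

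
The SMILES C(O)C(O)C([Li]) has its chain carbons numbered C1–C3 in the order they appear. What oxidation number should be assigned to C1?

C1 has one bond to C (0), one bond to H (-1), one bond to O (+1), one bond to H (-1).
Oxidation state = 0 − 1 + 1 − 1 = -1.

-1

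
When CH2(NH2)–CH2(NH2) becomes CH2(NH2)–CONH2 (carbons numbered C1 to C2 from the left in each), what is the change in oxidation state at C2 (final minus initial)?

+4

Before: C2 has 1 bond to C, 2 bonds to H, 1 bond to N → oxidation state -1.
After: C2 has 1 bond to C, 2 bonds to O, 1 bond to N → oxidation state +3.
Δ = +3 − (-1) = +4, so this is an oxidation at C2.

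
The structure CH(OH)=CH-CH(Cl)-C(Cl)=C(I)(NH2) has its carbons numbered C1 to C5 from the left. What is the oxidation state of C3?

0

C3 has one bond to C (0), one bond to C (0), one bond to Cl (+1), one bond to H (-1).
Oxidation state = 0 + 0 + 1 − 1 = 0.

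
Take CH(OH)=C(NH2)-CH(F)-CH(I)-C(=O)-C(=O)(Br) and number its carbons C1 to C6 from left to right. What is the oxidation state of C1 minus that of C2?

C1: 2C, 1H, 1O → 0 − 1 + 1 = 0
C2: 3C, 1N → 0 + 1 = +1
Difference: 0 − (+1) = -1.

-1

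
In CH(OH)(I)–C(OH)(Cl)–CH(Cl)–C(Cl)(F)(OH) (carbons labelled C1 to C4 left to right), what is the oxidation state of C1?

C1 has one bond to C (0), one bond to H (-1), one bond to O (+1), one bond to I (+1).
Oxidation state = 0 − 1 + 1 + 1 = +1.

+1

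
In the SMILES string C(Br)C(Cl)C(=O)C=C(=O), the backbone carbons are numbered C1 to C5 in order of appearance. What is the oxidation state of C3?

+2

C3 has one bond to C (0), one bond to C (0), a double bond to O (2×+1 = +2).
Oxidation state = 0 + 0 + 2 = +2.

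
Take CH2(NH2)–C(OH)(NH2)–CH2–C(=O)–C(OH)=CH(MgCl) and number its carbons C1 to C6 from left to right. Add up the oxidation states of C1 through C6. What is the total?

0

Bonds to more-electronegative neighbours contribute +1 each, bonds to H or metals contribute −1 each, and C–C bonds contribute 0. Tallying each carbon:
C1: 1C, 2H, 1N → 0 − 2 + 1 = -1
C2: 2C, 1O, 1N → 0 + 1 + 1 = +2
C3: 2C, 2H → 0 − 2 = -2
C4: 2C, 2O → 0 + 2 = +2
C5: 3C, 1O → 0 + 1 = +1
C6: 2C, 1H, 1Mg → 0 − 1 − 1 = -2
Sum = -1 + 2 − 2 + 2 + 1 − 2 = 0.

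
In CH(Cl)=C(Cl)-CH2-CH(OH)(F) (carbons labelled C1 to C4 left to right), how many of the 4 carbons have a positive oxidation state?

2

Assign +1 per bond to O/N/halogen, −1 per bond to H or an electropositive element, and 0 per bond to carbon. Tallying each carbon:
C1: 2C, 1H, 1Cl → 0 − 1 + 1 = 0
C2: 3C, 1Cl → 0 + 1 = +1
C3: 2C, 2H → 0 − 2 = -2
C4: 1C, 1H, 1O, 1F → 0 − 1 + 1 + 1 = +1
2 carbons (C2, C4) meet the condition.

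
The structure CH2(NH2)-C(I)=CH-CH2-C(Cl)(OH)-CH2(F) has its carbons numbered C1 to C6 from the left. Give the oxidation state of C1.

Each bond to a more electronegative atom (O, N, halogen) counts +1, each bond to a less electronegative atom (H, metal, B, Si) counts −1, and each C–C bond counts 0.
C1 has one bond to C (0), one bond to H (-1), one bond to H (-1), one bond to N (+1).
Oxidation state = 0 − 1 − 1 + 1 = -1.

-1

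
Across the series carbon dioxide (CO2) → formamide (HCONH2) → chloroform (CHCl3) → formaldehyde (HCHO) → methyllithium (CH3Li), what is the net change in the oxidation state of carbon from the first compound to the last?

Carbon oxidation states along the series — carbon dioxide: +4, formamide: +2, chloroform: +2, formaldehyde: 0, methyllithium: -4.
Net change = -4 − (+4) = -8.

-8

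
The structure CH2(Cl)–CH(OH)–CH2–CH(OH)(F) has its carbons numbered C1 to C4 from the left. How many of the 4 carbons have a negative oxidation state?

Tallying each carbon's bonds:
C1: 1C, 2H, 1Cl → 0 − 2 + 1 = -1
C2: 2C, 1H, 1O → 0 − 1 + 1 = 0
C3: 2C, 2H → 0 − 2 = -2
C4: 1C, 1H, 1O, 1F → 0 − 1 + 1 + 1 = +1
2 carbons (C1, C3) meet the condition.

2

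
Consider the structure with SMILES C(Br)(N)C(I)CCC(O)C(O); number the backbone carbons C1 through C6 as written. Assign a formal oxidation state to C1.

+1

C1 has one bond to C (0), one bond to H (-1), one bond to Br (+1), one bond to N (+1).
Oxidation state = 0 − 1 + 1 + 1 = +1.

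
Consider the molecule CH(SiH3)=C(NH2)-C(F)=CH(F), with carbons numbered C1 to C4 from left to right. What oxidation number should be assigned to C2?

C2 has a double bond to C (2×0 = 0), one bond to C (0), one bond to N (+1).
Oxidation state = 0 + 0 + 1 = +1.

+1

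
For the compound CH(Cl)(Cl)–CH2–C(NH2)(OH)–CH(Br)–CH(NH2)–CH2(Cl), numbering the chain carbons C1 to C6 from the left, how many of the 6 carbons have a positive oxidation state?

Tallying each carbon's bonds:
C1: 1C, 1H, 2Cl → 0 − 1 + 2 = +1
C2: 2C, 2H → 0 − 2 = -2
C3: 2C, 1O, 1N → 0 + 1 + 1 = +2
C4: 2C, 1H, 1Br → 0 − 1 + 1 = 0
C5: 2C, 1H, 1N → 0 − 1 + 1 = 0
C6: 1C, 2H, 1Cl → 0 − 2 + 1 = -1
2 carbons (C1, C3) meet the condition.

2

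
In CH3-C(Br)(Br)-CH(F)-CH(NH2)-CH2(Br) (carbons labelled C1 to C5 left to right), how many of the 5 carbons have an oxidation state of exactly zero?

2

Tallying each carbon's bonds:
C1: 1C, 3H → 0 − 3 = -3
C2: 2C, 2Br → 0 + 2 = +2
C3: 2C, 1H, 1F → 0 − 1 + 1 = 0
C4: 2C, 1H, 1N → 0 − 1 + 1 = 0
C5: 1C, 2H, 1Br → 0 − 2 + 1 = -1
2 carbons (C3, C4) meet the condition.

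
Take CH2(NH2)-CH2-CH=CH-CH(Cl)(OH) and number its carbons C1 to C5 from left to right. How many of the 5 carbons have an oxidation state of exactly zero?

0

Assign +1 per bond to O/N/halogen, −1 per bond to H or an electropositive element, and 0 per bond to carbon. Tallying each carbon:
C1: 1C, 2H, 1N → 0 − 2 + 1 = -1
C2: 2C, 2H → 0 − 2 = -2
C3: 3C, 1H → 0 − 1 = -1
C4: 3C, 1H → 0 − 1 = -1
C5: 1C, 1H, 1O, 1Cl → 0 − 1 + 1 + 1 = +1
0 carbons meet the condition.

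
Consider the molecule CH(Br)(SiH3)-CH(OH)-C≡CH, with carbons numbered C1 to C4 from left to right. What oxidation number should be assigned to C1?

C1 has one bond to C (0), one bond to Br (+1), one bond to H (-1), one bond to Si (-1).
Oxidation state = 0 + 1 − 1 − 1 = -1.

-1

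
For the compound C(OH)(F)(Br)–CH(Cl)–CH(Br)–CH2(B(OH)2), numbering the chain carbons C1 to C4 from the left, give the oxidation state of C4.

-3

C4 has one bond to C (0), one bond to H (-1), one bond to H (-1), one bond to B (-1).
Oxidation state = 0 − 1 − 1 − 1 = -3.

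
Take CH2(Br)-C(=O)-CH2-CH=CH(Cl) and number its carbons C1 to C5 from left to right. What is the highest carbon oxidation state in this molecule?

Each bond to a more electronegative atom (O, N, halogen) counts +1, each bond to a less electronegative atom (H, metal, B, Si) counts −1, and each C–C bond counts 0. Tallying each carbon:
C1: 1C, 2H, 1Br → 0 − 2 + 1 = -1
C2: 2C, 2O → 0 + 2 = +2
C3: 2C, 2H → 0 − 2 = -2
C4: 3C, 1H → 0 − 1 = -1
C5: 2C, 1H, 1Cl → 0 − 1 + 1 = 0
The highest value is +2.

+2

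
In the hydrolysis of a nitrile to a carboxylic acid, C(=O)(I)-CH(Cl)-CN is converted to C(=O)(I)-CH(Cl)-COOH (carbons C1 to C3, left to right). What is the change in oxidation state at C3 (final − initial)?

0

Before: C3 has 1 bond to C, 3 bonds to N → oxidation state +3.
After: C3 has 1 bond to C, 3 bonds to O → oxidation state +3.
Δ = +3 − (+3) = 0, so no net redox change at C3.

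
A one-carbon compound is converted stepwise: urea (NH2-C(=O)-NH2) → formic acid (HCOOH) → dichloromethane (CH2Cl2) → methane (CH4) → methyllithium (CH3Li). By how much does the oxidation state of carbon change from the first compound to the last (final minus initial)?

-8

Carbon oxidation states along the series — urea: +4, formic acid: +2, dichloromethane: 0, methane: -4, methyllithium: -4.
Net change = -4 − (+4) = -8.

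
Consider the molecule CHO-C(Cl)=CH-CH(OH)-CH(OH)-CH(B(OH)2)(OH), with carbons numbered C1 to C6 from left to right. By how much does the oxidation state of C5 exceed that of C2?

-1

C5: 2C, 1H, 1O → 0 − 1 + 1 = 0
C2: 3C, 1Cl → 0 + 1 = +1
Difference: 0 − (+1) = -1.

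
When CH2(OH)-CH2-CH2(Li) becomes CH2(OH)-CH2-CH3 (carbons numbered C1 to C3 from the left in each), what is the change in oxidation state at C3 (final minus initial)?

0

Before: C3 has 1 bond to C, 2 bonds to H, 1 bond to Li → oxidation state -3.
After: C3 has 1 bond to C, 3 bonds to H → oxidation state -3.
Δ = -3 − (-3) = 0, so no net redox change at C3.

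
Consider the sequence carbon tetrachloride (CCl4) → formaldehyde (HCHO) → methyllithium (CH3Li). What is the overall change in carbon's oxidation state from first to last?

-8

Carbon oxidation states along the series — carbon tetrachloride: +4, formaldehyde: 0, methyllithium: -4.
Net change = -4 − (+4) = -8.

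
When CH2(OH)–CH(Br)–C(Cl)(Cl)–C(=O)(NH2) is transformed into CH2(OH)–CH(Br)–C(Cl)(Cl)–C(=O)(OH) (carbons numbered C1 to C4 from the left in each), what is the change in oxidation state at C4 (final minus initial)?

Before: C4 has 1 bond to C, 2 bonds to O, 1 bond to N → oxidation state +3.
After: C4 has 1 bond to C, 3 bonds to O → oxidation state +3.
Δ = +3 − (+3) = 0, so no net redox change at C4.

0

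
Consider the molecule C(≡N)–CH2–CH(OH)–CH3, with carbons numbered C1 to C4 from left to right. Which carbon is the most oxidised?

C1

Tallying each carbon's bonds:
C1: 1C, 3N → 0 + 3 = +3
C2: 2C, 2H → 0 − 2 = -2
C3: 2C, 1H, 1O → 0 − 1 + 1 = 0
C4: 1C, 3H → 0 − 3 = -3
The most oxidised carbon is C1 at +3.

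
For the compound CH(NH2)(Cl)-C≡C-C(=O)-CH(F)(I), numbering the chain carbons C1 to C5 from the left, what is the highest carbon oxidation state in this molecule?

+2

Count +1 for every bond to an atom more electronegative than carbon and −1 for every bond to one less electronegative; C–C bonds are 0. Tallying each carbon:
C1: 1C, 1H, 1N, 1Cl → 0 − 1 + 1 + 1 = +1
C2: 4C → 0 = 0
C3: 4C → 0 = 0
C4: 2C, 2O → 0 + 2 = +2
C5: 1C, 1H, 1F, 1I → 0 − 1 + 1 + 1 = +1
The highest value is +2.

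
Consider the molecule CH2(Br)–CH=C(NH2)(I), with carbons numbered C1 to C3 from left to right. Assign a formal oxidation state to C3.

+2

Count +1 for every bond to an atom more electronegative than carbon and −1 for every bond to one less electronegative; C–C bonds are 0.
C3 has a double bond to C (2×0 = 0), one bond to N (+1), one bond to I (+1).
Oxidation state = 0 + 1 + 1 = +2.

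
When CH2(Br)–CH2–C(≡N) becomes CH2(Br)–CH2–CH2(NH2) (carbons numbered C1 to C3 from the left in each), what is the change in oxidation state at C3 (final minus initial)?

-4

Before: C3 has 1 bond to C, 3 bonds to N → oxidation state +3.
After: C3 has 1 bond to C, 2 bonds to H, 1 bond to N → oxidation state -1.
Δ = -1 − (+3) = -4, so this is a reduction at C3.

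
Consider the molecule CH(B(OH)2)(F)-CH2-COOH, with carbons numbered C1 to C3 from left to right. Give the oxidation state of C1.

-1

C1 has one bond to C (0), one bond to B (-1), one bond to F (+1), one bond to H (-1).
Oxidation state = 0 − 1 + 1 − 1 = -1.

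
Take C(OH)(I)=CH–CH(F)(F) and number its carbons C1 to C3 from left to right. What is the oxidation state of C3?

+1

C3 has one bond to C (0), one bond to F (+1), one bond to H (-1), one bond to F (+1).
Oxidation state = 0 + 1 − 1 + 1 = +1.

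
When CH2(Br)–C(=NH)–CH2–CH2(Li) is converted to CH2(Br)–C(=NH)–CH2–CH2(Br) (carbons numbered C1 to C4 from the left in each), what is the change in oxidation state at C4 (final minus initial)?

Before: C4 has 1 bond to C, 2 bonds to H, 1 bond to Li → oxidation state -3.
After: C4 has 1 bond to C, 2 bonds to H, 1 bond to Br → oxidation state -1.
Δ = -1 − (-3) = +2, so this is an oxidation at C4.

+2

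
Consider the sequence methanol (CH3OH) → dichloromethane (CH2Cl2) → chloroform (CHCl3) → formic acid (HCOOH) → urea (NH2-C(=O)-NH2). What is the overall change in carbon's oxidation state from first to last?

+6

Carbon oxidation states along the series — methanol: -2, dichloromethane: 0, chloroform: +2, formic acid: +2, urea: +4.
Net change = +4 − (-2) = +6.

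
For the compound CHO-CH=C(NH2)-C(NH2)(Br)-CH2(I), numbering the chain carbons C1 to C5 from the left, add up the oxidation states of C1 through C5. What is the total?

+2

Each bond to a more electronegative atom (O, N, halogen) counts +1, each bond to a less electronegative atom (H, metal, B, Si) counts −1, and each C–C bond counts 0. Tallying each carbon:
C1: 1C, 1H, 2O → 0 − 1 + 2 = +1
C2: 3C, 1H → 0 − 1 = -1
C3: 3C, 1N → 0 + 1 = +1
C4: 2C, 1N, 1Br → 0 + 1 + 1 = +2
C5: 1C, 2H, 1I → 0 − 2 + 1 = -1
Sum = +1 − 1 + 1 + 2 − 1 = +2.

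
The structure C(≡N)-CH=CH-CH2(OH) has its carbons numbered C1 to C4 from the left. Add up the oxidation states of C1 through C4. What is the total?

0

Count +1 for every bond to an atom more electronegative than carbon and −1 for every bond to one less electronegative; C–C bonds are 0. Tallying each carbon:
C1: 1C, 3N → 0 + 3 = +3
C2: 3C, 1H → 0 − 1 = -1
C3: 3C, 1H → 0 − 1 = -1
C4: 1C, 2H, 1O → 0 − 2 + 1 = -1
Sum = +3 − 1 − 1 − 1 = 0.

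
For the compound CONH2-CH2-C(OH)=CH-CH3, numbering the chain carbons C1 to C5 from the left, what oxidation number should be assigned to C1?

Count +1 for every bond to an atom more electronegative than carbon and −1 for every bond to one less electronegative; C–C bonds are 0.
C1 has one bond to C (0), one bond to N (+1), a double bond to O (2×+1 = +2).
Oxidation state = 0 + 1 + 2 = +3.

+3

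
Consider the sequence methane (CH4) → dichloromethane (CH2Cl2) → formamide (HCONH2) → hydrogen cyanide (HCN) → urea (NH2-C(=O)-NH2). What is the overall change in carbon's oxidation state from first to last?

Carbon oxidation states along the series — methane: -4, dichloromethane: 0, formamide: +2, hydrogen cyanide: +2, urea: +4.
Net change = +4 − (-4) = +8.

+8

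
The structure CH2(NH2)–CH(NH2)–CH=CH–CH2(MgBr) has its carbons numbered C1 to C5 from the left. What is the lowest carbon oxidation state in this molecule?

Bonds to more-electronegative neighbours contribute +1 each, bonds to H or metals contribute −1 each, and C–C bonds contribute 0. Tallying each carbon:
C1: 1C, 2H, 1N → 0 − 2 + 1 = -1
C2: 2C, 1H, 1N → 0 − 1 + 1 = 0
C3: 3C, 1H → 0 − 1 = -1
C4: 3C, 1H → 0 − 1 = -1
C5: 1C, 2H, 1Mg → 0 − 2 − 1 = -3
The lowest value is -3.

-3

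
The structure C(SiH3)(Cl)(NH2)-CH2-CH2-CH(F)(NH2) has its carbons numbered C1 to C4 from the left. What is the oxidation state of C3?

-2

C3 has one bond to C (0), one bond to C (0), one bond to H (-1), one bond to H (-1).
Oxidation state = 0 + 0 − 1 − 1 = -2.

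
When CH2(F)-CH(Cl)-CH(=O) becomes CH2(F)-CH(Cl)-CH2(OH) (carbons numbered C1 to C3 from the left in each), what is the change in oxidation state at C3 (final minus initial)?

-2

Before: C3 has 1 bond to C, 1 bond to H, 2 bonds to O → oxidation state +1.
After: C3 has 1 bond to C, 2 bonds to H, 1 bond to O → oxidation state -1.
Δ = -1 − (+1) = -2, so this is a reduction at C3.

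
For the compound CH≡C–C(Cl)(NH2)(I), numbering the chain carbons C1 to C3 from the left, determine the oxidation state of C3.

+3

C3 has one bond to C (0), one bond to Cl (+1), one bond to N (+1), one bond to I (+1).
Oxidation state = 0 + 1 + 1 + 1 = +3.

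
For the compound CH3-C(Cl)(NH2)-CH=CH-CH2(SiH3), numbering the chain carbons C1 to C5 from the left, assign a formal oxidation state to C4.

Each bond to a more electronegative atom (O, N, halogen) counts +1, each bond to a less electronegative atom (H, metal, B, Si) counts −1, and each C–C bond counts 0.
C4 has a double bond to C (2×0 = 0), one bond to C (0), one bond to H (-1).
Oxidation state = 0 + 0 − 1 = -1.

-1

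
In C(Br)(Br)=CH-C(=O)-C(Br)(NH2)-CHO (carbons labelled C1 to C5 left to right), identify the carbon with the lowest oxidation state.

C2

Tallying each carbon's bonds:
C1: 2C, 2Br → 0 + 2 = +2
C2: 3C, 1H → 0 − 1 = -1
C3: 2C, 2O → 0 + 2 = +2
C4: 2C, 1N, 1Br → 0 + 1 + 1 = +2
C5: 1C, 1H, 2O → 0 − 1 + 2 = +1
The most reduced carbon is C2 at -1.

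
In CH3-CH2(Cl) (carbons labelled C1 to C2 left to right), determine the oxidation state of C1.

C1 has one bond to C (0), one bond to H (-1), one bond to H (-1), one bond to H (-1).
Oxidation state = 0 − 1 − 1 − 1 = -3.

-3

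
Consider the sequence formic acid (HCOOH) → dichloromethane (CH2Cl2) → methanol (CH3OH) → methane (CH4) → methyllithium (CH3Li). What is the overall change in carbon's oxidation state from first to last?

Carbon oxidation states along the series — formic acid: +2, dichloromethane: 0, methanol: -2, methane: -4, methyllithium: -4.
Net change = -4 − (+2) = -6.

-6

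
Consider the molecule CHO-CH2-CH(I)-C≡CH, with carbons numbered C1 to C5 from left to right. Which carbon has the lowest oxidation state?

Tallying each carbon's bonds:
C1: 1C, 1H, 2O → 0 − 1 + 2 = +1
C2: 2C, 2H → 0 − 2 = -2
C3: 2C, 1H, 1I → 0 − 1 + 1 = 0
C4: 4C → 0 = 0
C5: 3C, 1H → 0 − 1 = -1
The most reduced carbon is C2 at -2.

C2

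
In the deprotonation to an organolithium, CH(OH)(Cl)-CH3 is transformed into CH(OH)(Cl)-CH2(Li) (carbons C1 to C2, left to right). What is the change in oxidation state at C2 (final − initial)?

Before: C2 has 1 bond to C, 3 bonds to H → oxidation state -3.
After: C2 has 1 bond to C, 2 bonds to H, 1 bond to Li → oxidation state -3.
Δ = -3 − (-3) = 0, so no net redox change at C2.

0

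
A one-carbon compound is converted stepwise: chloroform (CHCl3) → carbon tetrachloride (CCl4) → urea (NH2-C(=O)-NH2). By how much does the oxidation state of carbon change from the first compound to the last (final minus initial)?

Carbon oxidation states along the series — chloroform: +2, carbon tetrachloride: +4, urea: +4.
Net change = +4 − (+2) = +2.

+2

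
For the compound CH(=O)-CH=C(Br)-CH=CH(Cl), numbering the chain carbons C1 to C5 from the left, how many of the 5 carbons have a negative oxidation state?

2

Bonds to more-electronegative neighbours contribute +1 each, bonds to H or metals contribute −1 each, and C–C bonds contribute 0. Tallying each carbon:
C1: 1C, 1H, 2O → 0 − 1 + 2 = +1
C2: 3C, 1H → 0 − 1 = -1
C3: 3C, 1Br → 0 + 1 = +1
C4: 3C, 1H → 0 − 1 = -1
C5: 2C, 1H, 1Cl → 0 − 1 + 1 = 0
2 carbons (C2, C4) meet the condition.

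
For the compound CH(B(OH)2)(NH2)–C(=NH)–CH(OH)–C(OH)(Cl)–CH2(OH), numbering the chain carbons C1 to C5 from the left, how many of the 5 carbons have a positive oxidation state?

Tallying each carbon's bonds:
C1: 1C, 1H, 1N, 1B → 0 − 1 + 1 − 1 = -1
C2: 2C, 2N → 0 + 2 = +2
C3: 2C, 1H, 1O → 0 − 1 + 1 = 0
C4: 2C, 1O, 1Cl → 0 + 1 + 1 = +2
C5: 1C, 2H, 1O → 0 − 2 + 1 = -1
2 carbons (C2, C4) meet the condition.

2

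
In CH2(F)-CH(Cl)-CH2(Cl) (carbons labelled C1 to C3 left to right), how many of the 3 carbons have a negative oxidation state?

Tallying each carbon's bonds:
C1: 1C, 2H, 1F → 0 − 2 + 1 = -1
C2: 2C, 1H, 1Cl → 0 − 1 + 1 = 0
C3: 1C, 2H, 1Cl → 0 − 2 + 1 = -1
2 carbons (C1, C3) meet the condition.

2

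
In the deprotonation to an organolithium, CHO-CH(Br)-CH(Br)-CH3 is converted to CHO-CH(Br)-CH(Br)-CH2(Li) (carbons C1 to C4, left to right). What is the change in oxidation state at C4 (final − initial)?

Before: C4 has 1 bond to C, 3 bonds to H → oxidation state -3.
After: C4 has 1 bond to C, 2 bonds to H, 1 bond to Li → oxidation state -3.
Δ = -3 − (-3) = 0, so no net redox change at C4.

0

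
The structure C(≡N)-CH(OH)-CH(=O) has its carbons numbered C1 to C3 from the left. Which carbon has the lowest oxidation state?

C2

Count +1 for every bond to an atom more electronegative than carbon and −1 for every bond to one less electronegative; C–C bonds are 0. Tallying each carbon:
C1: 1C, 3N → 0 + 3 = +3
C2: 2C, 1H, 1O → 0 − 1 + 1 = 0
C3: 1C, 1H, 2O → 0 − 1 + 2 = +1
The most reduced carbon is C2 at 0.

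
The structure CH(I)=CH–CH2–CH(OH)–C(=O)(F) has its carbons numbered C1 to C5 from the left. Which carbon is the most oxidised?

C5

Tallying each carbon's bonds:
C1: 2C, 1H, 1I → 0 − 1 + 1 = 0
C2: 3C, 1H → 0 − 1 = -1
C3: 2C, 2H → 0 − 2 = -2
C4: 2C, 1H, 1O → 0 − 1 + 1 = 0
C5: 1C, 2O, 1F → 0 + 2 + 1 = +3
The most oxidised carbon is C5 at +3.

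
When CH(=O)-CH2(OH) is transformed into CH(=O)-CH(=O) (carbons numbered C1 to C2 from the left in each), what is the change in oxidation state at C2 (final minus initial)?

Before: C2 has 1 bond to C, 2 bonds to H, 1 bond to O → oxidation state -1.
After: C2 has 1 bond to C, 1 bond to H, 2 bonds to O → oxidation state +1.
Δ = +1 − (-1) = +2, so this is an oxidation at C2.

+2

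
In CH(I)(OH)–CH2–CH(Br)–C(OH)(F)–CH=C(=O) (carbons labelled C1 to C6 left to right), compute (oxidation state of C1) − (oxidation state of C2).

+3

C1: 1C, 1H, 1O, 1I → 0 − 1 + 1 + 1 = +1
C2: 2C, 2H → 0 − 2 = -2
Difference: +1 − (-2) = +3.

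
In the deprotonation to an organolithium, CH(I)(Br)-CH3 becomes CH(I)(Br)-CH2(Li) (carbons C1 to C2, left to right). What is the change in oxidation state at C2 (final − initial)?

0

Before: C2 has 1 bond to C, 3 bonds to H → oxidation state -3.
After: C2 has 1 bond to C, 2 bonds to H, 1 bond to Li → oxidation state -3.
Δ = -3 − (-3) = 0, so no net redox change at C2.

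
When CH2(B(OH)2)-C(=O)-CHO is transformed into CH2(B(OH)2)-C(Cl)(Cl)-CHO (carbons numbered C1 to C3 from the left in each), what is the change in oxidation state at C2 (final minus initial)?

0

Before: C2 has 2 bonds to C, 2 bonds to O → oxidation state +2.
After: C2 has 2 bonds to C, 2 bonds to Cl → oxidation state +2.
Δ = +2 − (+2) = 0, so no net redox change at C2.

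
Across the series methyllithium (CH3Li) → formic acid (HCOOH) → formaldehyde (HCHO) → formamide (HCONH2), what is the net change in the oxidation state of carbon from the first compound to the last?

Carbon oxidation states along the series — methyllithium: -4, formic acid: +2, formaldehyde: 0, formamide: +2.
Net change = +2 − (-4) = +6.

+6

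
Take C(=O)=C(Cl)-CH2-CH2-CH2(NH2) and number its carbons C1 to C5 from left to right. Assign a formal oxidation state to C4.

Assign +1 per bond to O/N/halogen, −1 per bond to H or an electropositive element, and 0 per bond to carbon.
C4 has one bond to C (0), one bond to C (0), one bond to H (-1), one bond to H (-1).
Oxidation state = 0 + 0 − 1 − 1 = -2.

-2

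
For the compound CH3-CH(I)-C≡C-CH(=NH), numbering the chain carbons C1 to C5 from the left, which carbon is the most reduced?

Each bond to a more electronegative atom (O, N, halogen) counts +1, each bond to a less electronegative atom (H, metal, B, Si) counts −1, and each C–C bond counts 0. Tallying each carbon:
C1: 1C, 3H → 0 − 3 = -3
C2: 2C, 1H, 1I → 0 − 1 + 1 = 0
C3: 4C → 0 = 0
C4: 4C → 0 = 0
C5: 1C, 1H, 2N → 0 − 1 + 2 = +1
The most reduced carbon is C1 at -3.

C1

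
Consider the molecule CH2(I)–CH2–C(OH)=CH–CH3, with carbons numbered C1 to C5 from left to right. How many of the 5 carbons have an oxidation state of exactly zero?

Bonds to more-electronegative neighbours contribute +1 each, bonds to H or metals contribute −1 each, and C–C bonds contribute 0. Tallying each carbon:
C1: 1C, 2H, 1I → 0 − 2 + 1 = -1
C2: 2C, 2H → 0 − 2 = -2
C3: 3C, 1O → 0 + 1 = +1
C4: 3C, 1H → 0 − 1 = -1
C5: 1C, 3H → 0 − 3 = -3
0 carbons meet the condition.

0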